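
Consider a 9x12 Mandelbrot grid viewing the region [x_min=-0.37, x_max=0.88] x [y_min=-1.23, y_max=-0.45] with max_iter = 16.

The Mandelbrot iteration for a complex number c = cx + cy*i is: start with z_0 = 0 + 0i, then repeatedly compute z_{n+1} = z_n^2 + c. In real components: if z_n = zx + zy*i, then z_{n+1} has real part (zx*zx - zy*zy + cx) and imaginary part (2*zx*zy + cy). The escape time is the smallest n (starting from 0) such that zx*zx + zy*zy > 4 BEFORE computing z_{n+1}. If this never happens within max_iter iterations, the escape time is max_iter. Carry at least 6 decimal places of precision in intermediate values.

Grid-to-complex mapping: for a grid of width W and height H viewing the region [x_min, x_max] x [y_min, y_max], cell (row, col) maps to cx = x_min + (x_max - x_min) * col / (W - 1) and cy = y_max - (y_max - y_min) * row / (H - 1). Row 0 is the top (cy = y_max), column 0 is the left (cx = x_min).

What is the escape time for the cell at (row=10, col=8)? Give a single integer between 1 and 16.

z_0 = 0 + 0i, c = 0.8800 + -1.1591i
Iter 1: z = 0.8800 + -1.1591i, |z|^2 = 2.1179
Iter 2: z = 0.3109 + -3.1991i, |z|^2 = 10.3308
Escaped at iteration 2

Answer: 2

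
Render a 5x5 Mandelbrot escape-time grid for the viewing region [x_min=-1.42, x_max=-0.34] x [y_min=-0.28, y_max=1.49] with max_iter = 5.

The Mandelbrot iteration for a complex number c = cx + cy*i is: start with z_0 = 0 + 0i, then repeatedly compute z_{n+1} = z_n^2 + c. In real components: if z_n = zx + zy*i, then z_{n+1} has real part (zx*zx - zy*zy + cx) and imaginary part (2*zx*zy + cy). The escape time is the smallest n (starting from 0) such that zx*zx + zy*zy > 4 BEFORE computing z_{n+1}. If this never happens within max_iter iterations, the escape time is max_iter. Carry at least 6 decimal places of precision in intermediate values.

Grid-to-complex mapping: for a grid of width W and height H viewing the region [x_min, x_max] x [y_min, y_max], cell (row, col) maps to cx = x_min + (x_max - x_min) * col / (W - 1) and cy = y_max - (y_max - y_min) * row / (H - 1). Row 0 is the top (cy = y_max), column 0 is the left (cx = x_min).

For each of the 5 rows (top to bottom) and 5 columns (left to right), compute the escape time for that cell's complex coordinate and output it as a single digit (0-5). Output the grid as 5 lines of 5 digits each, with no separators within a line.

(row=0, col=0): c = -1.4200 + 1.4900i → escape time 1
(row=0, col=1): c = -1.1500 + 1.4900i → escape time 2
(row=0, col=2): c = -0.8800 + 1.4900i → escape time 2
(row=0, col=3): c = -0.6100 + 1.4900i → escape time 2
(row=0, col=4): c = -0.3400 + 1.4900i → escape time 2
(row=1, col=0): c = -1.4200 + 1.0475i → escape time 3
(row=1, col=1): c = -1.1500 + 1.0475i → escape time 3
(row=1, col=2): c = -0.8800 + 1.0475i → escape time 3
(row=1, col=3): c = -0.6100 + 1.0475i → escape time 3
(row=1, col=4): c = -0.3400 + 1.0475i → escape time 5
(row=2, col=0): c = -1.4200 + 0.6050i → escape time 3
(row=2, col=1): c = -1.1500 + 0.6050i → escape time 4
(row=2, col=2): c = -0.8800 + 0.6050i → escape time 5
(row=2, col=3): c = -0.6100 + 0.6050i → escape time 5
(row=2, col=4): c = -0.3400 + 0.6050i → escape time 5
(row=3, col=0): c = -1.4200 + 0.1625i → escape time 5
(row=3, col=1): c = -1.1500 + 0.1625i → escape time 5
(row=3, col=2): c = -0.8800 + 0.1625i → escape time 5
(row=3, col=3): c = -0.6100 + 0.1625i → escape time 5
(row=3, col=4): c = -0.3400 + 0.1625i → escape time 5
(row=4, col=0): c = -1.4200 + -0.2800i → escape time 5
(row=4, col=1): c = -1.1500 + -0.2800i → escape time 5
(row=4, col=2): c = -0.8800 + -0.2800i → escape time 5
(row=4, col=3): c = -0.6100 + -0.2800i → escape time 5
(row=4, col=4): c = -0.3400 + -0.2800i → escape time 5

Answer: 12222
33335
34555
55555
55555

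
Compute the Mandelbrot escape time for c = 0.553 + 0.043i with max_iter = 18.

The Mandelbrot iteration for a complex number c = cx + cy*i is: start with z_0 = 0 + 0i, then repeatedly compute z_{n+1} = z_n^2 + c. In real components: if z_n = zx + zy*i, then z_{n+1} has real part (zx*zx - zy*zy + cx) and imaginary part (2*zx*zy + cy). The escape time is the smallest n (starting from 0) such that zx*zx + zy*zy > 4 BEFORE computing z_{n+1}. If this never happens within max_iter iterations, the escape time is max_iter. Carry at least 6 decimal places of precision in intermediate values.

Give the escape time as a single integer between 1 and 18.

z_0 = 0 + 0i, c = 0.5530 + 0.0430i
Iter 1: z = 0.5530 + 0.0430i, |z|^2 = 0.3077
Iter 2: z = 0.8570 + 0.0906i, |z|^2 = 0.7426
Iter 3: z = 1.2792 + 0.1982i, |z|^2 = 1.6756
Iter 4: z = 2.1500 + 0.5501i, |z|^2 = 4.9252
Escaped at iteration 4

Answer: 4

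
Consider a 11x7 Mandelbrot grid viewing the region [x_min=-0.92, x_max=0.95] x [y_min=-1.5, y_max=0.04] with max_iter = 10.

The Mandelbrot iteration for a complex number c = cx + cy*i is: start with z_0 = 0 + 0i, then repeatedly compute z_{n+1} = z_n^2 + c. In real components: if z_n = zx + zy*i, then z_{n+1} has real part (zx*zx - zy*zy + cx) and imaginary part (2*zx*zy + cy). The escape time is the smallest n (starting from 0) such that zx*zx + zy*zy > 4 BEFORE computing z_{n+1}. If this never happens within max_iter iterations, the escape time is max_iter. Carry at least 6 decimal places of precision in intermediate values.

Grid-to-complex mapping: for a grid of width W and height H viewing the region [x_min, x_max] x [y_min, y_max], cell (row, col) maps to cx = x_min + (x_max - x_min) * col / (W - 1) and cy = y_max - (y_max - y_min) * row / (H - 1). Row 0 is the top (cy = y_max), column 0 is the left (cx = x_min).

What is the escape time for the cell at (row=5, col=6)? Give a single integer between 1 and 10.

z_0 = 0 + 0i, c = 0.2020 + -1.2433i
Iter 1: z = 0.2020 + -1.2433i, |z|^2 = 1.5867
Iter 2: z = -1.3031 + -1.7456i, |z|^2 = 4.7453
Escaped at iteration 2

Answer: 2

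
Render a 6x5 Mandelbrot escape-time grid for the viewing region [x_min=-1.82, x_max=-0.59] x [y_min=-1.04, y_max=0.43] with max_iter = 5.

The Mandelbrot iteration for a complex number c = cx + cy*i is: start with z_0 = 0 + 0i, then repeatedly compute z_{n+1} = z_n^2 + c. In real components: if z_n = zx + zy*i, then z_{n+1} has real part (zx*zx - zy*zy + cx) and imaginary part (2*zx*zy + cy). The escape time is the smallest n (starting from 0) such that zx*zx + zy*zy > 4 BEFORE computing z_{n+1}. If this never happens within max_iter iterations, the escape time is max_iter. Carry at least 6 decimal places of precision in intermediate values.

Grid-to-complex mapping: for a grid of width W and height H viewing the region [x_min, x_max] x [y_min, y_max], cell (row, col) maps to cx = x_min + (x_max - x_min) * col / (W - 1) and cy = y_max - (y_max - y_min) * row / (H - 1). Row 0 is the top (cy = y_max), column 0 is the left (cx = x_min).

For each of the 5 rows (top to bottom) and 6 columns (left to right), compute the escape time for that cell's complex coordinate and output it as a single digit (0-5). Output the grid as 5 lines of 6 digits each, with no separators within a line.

(row=0, col=0): c = -1.8200 + 0.4300i → escape time 3
(row=0, col=1): c = -1.5740 + 0.4300i → escape time 3
(row=0, col=2): c = -1.3280 + 0.4300i → escape time 5
(row=0, col=3): c = -1.0820 + 0.4300i → escape time 5
(row=0, col=4): c = -0.8360 + 0.4300i → escape time 5
(row=0, col=5): c = -0.5900 + 0.4300i → escape time 5
(row=1, col=0): c = -1.8200 + 0.0625i → escape time 5
(row=1, col=1): c = -1.5740 + 0.0625i → escape time 5
(row=1, col=2): c = -1.3280 + 0.0625i → escape time 5
(row=1, col=3): c = -1.0820 + 0.0625i → escape time 5
(row=1, col=4): c = -0.8360 + 0.0625i → escape time 5
(row=1, col=5): c = -0.5900 + 0.0625i → escape time 5
(row=2, col=0): c = -1.8200 + -0.3050i → escape time 3
(row=2, col=1): c = -1.5740 + -0.3050i → escape time 4
(row=2, col=2): c = -1.3280 + -0.3050i → escape time 5
(row=2, col=3): c = -1.0820 + -0.3050i → escape time 5
(row=2, col=4): c = -0.8360 + -0.3050i → escape time 5
(row=2, col=5): c = -0.5900 + -0.3050i → escape time 5
(row=3, col=0): c = -1.8200 + -0.6725i → escape time 2
(row=3, col=1): c = -1.5740 + -0.6725i → escape time 3
(row=3, col=2): c = -1.3280 + -0.6725i → escape time 3
(row=3, col=3): c = -1.0820 + -0.6725i → escape time 4
(row=3, col=4): c = -0.8360 + -0.6725i → escape time 4
(row=3, col=5): c = -0.5900 + -0.6725i → escape time 5
(row=4, col=0): c = -1.8200 + -1.0400i → escape time 1
(row=4, col=1): c = -1.5740 + -1.0400i → escape time 2
(row=4, col=2): c = -1.3280 + -1.0400i → escape time 3
(row=4, col=3): c = -1.0820 + -1.0400i → escape time 3
(row=4, col=4): c = -0.8360 + -1.0400i → escape time 3
(row=4, col=5): c = -0.5900 + -1.0400i → escape time 4

Answer: 335555
555555
345555
233445
123334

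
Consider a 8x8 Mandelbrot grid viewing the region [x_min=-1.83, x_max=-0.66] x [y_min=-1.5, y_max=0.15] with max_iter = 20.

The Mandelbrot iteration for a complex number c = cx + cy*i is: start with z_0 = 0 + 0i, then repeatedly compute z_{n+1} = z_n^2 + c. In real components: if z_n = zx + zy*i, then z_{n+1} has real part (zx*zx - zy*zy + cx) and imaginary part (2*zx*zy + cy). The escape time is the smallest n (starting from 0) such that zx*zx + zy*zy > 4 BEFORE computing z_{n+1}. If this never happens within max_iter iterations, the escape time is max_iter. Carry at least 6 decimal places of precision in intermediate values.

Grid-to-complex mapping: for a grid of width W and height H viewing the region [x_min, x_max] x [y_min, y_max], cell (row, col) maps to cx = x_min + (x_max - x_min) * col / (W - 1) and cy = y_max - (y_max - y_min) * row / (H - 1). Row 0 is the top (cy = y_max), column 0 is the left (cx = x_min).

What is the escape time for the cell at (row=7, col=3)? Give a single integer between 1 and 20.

Answer: 1

Derivation:
z_0 = 0 + 0i, c = -1.3286 + -1.5000i
Iter 1: z = -1.3286 + -1.5000i, |z|^2 = 4.0151
Escaped at iteration 1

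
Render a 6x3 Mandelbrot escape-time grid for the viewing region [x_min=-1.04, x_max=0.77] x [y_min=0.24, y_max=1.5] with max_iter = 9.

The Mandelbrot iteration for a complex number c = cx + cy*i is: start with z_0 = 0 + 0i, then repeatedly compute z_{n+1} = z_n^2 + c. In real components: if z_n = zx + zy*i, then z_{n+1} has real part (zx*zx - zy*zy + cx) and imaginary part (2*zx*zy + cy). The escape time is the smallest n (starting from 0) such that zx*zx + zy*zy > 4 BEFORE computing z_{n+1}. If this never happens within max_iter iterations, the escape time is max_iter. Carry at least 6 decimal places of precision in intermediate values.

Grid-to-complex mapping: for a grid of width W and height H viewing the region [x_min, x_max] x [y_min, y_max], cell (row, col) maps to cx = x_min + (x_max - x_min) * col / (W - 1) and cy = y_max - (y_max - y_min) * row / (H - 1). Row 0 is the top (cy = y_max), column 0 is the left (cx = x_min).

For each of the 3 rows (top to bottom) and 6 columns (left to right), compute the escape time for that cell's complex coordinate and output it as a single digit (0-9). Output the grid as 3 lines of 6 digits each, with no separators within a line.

Answer: 222222
346732
999993

Derivation:
(row=0, col=0): c = -1.0400 + 1.5000i → escape time 2
(row=0, col=1): c = -0.6780 + 1.5000i → escape time 2
(row=0, col=2): c = -0.3160 + 1.5000i → escape time 2
(row=0, col=3): c = 0.0460 + 1.5000i → escape time 2
(row=0, col=4): c = 0.4080 + 1.5000i → escape time 2
(row=0, col=5): c = 0.7700 + 1.5000i → escape time 2
(row=1, col=0): c = -1.0400 + 0.8700i → escape time 3
(row=1, col=1): c = -0.6780 + 0.8700i → escape time 4
(row=1, col=2): c = -0.3160 + 0.8700i → escape time 6
(row=1, col=3): c = 0.0460 + 0.8700i → escape time 7
(row=1, col=4): c = 0.4080 + 0.8700i → escape time 3
(row=1, col=5): c = 0.7700 + 0.8700i → escape time 2
(row=2, col=0): c = -1.0400 + 0.2400i → escape time 9
(row=2, col=1): c = -0.6780 + 0.2400i → escape time 9
(row=2, col=2): c = -0.3160 + 0.2400i → escape time 9
(row=2, col=3): c = 0.0460 + 0.2400i → escape time 9
(row=2, col=4): c = 0.4080 + 0.2400i → escape time 9
(row=2, col=5): c = 0.7700 + 0.2400i → escape time 3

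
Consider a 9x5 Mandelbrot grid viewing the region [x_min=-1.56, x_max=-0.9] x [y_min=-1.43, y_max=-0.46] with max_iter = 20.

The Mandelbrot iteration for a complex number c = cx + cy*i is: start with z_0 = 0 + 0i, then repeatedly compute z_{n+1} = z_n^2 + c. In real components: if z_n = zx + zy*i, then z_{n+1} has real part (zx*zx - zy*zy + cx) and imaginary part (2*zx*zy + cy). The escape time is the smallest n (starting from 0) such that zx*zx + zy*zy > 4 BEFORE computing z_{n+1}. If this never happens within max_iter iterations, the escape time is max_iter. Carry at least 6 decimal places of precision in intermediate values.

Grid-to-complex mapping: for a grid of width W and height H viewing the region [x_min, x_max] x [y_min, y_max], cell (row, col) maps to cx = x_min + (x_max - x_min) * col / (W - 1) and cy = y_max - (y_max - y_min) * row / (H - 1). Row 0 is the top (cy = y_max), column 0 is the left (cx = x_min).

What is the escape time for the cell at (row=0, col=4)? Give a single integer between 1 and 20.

Answer: 6

Derivation:
z_0 = 0 + 0i, c = -1.2300 + -0.4600i
Iter 1: z = -1.2300 + -0.4600i, |z|^2 = 1.7245
Iter 2: z = 0.0713 + 0.6716i, |z|^2 = 0.4561
Iter 3: z = -1.6760 + -0.3642i, |z|^2 = 2.9415
Iter 4: z = 1.4462 + 0.7609i, |z|^2 = 2.6704
Iter 5: z = 0.2825 + 1.7407i, |z|^2 = 3.1100
Iter 6: z = -4.1803 + 0.5236i, |z|^2 = 17.7491
Escaped at iteration 6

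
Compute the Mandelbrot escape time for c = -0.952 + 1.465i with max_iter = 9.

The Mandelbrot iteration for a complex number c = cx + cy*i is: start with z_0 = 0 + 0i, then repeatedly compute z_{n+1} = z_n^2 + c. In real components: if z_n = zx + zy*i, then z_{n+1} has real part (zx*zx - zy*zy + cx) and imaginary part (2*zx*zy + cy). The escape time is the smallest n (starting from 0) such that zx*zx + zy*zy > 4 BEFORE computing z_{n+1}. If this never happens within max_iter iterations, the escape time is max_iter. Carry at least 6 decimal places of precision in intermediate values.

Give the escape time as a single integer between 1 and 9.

Answer: 2

Derivation:
z_0 = 0 + 0i, c = -0.9520 + 1.4650i
Iter 1: z = -0.9520 + 1.4650i, |z|^2 = 3.0525
Iter 2: z = -2.1919 + -1.3244i, |z|^2 = 6.5584
Escaped at iteration 2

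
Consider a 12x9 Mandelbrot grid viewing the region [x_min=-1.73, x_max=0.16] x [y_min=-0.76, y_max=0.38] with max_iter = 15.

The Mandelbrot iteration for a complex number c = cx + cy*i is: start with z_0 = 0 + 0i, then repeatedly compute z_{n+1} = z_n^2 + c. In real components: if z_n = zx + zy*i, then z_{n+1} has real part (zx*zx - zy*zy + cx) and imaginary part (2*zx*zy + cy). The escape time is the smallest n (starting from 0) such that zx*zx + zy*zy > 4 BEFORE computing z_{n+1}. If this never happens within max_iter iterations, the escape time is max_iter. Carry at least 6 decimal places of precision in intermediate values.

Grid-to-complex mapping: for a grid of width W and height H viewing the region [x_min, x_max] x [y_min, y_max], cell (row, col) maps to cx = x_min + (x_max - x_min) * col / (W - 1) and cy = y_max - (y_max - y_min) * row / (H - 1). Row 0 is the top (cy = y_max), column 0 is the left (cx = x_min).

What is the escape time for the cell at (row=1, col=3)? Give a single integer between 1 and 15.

Answer: 15

Derivation:
z_0 = 0 + 0i, c = -1.2145 + 0.2375i
Iter 1: z = -1.2145 + 0.2375i, |z|^2 = 1.5315
Iter 2: z = 0.2042 + -0.3394i, |z|^2 = 0.1569
Iter 3: z = -1.2881 + 0.0989i, |z|^2 = 1.6689
Iter 4: z = 0.4348 + -0.0173i, |z|^2 = 0.1893
Iter 5: z = -1.0258 + 0.2225i, |z|^2 = 1.1018
Iter 6: z = -0.2117 + -0.2189i, |z|^2 = 0.0928
Iter 7: z = -1.2176 + 0.3302i, |z|^2 = 1.5917
Iter 8: z = 0.1591 + -0.5666i, |z|^2 = 0.3464
Iter 9: z = -1.5103 + 0.0572i, |z|^2 = 2.2843
Iter 10: z = 1.0632 + 0.0646i, |z|^2 = 1.1346
Iter 11: z = -0.0883 + 0.3749i, |z|^2 = 0.1484
Iter 12: z = -1.3473 + 0.1713i, |z|^2 = 1.8446
Iter 13: z = 0.5714 + -0.2240i, |z|^2 = 0.3766
Iter 14: z = -0.9383 + -0.0185i, |z|^2 = 0.8807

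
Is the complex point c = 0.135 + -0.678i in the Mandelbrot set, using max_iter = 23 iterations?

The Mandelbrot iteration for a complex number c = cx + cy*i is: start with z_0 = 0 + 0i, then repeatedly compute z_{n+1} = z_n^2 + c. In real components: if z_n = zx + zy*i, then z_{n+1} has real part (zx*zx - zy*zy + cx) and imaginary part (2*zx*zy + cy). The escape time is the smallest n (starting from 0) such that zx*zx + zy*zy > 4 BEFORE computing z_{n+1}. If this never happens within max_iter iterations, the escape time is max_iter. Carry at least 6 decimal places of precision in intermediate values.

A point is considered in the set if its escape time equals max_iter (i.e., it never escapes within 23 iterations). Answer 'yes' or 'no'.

Answer: yes

Derivation:
z_0 = 0 + 0i, c = 0.1350 + -0.6780i
Iter 1: z = 0.1350 + -0.6780i, |z|^2 = 0.4779
Iter 2: z = -0.3065 + -0.8611i, |z|^2 = 0.8353
Iter 3: z = -0.5125 + -0.1502i, |z|^2 = 0.2852
Iter 4: z = 0.3751 + -0.5240i, |z|^2 = 0.4153
Iter 5: z = 0.0011 + -1.0711i, |z|^2 = 1.1472
Iter 6: z = -1.0122 + -0.6804i, |z|^2 = 1.4876
Iter 7: z = 0.6967 + 0.6994i, |z|^2 = 0.9746
Iter 8: z = 0.1312 + 0.2966i, |z|^2 = 0.1052
Iter 9: z = 0.0642 + -0.6002i, |z|^2 = 0.3643
Iter 10: z = -0.2211 + -0.7551i, |z|^2 = 0.6190
Iter 11: z = -0.3863 + -0.3441i, |z|^2 = 0.2676
Iter 12: z = 0.1658 + -0.4122i, |z|^2 = 0.1974
Iter 13: z = -0.0074 + -0.8147i, |z|^2 = 0.6637
Iter 14: z = -0.5286 + -0.6660i, |z|^2 = 0.7230
Iter 15: z = -0.0291 + 0.0261i, |z|^2 = 0.0015
Iter 16: z = 0.1352 + -0.6795i, |z|^2 = 0.4800
Iter 17: z = -0.3085 + -0.8617i, |z|^2 = 0.8377
Iter 18: z = -0.5124 + -0.1464i, |z|^2 = 0.2839
Iter 19: z = 0.3761 + -0.5280i, |z|^2 = 0.4202
Iter 20: z = -0.0023 + -1.0751i, |z|^2 = 1.1559
Iter 21: z = -1.0209 + -0.6729i, |z|^2 = 1.4952
Iter 22: z = 0.7244 + 0.6961i, |z|^2 = 1.0093
Did not escape in 23 iterations → in set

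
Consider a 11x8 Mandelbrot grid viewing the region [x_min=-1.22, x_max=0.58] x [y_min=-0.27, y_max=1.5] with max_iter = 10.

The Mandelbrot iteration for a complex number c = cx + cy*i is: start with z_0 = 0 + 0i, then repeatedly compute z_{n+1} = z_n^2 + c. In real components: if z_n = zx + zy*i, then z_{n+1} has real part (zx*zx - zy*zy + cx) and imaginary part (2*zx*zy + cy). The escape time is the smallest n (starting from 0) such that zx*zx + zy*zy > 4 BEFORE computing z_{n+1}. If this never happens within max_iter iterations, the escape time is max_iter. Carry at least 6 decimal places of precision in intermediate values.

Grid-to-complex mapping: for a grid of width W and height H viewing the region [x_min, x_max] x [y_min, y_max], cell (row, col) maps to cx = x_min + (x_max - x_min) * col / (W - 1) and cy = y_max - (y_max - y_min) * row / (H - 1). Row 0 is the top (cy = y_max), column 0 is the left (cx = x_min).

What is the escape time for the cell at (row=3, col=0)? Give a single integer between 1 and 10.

Answer: 3

Derivation:
z_0 = 0 + 0i, c = -1.2200 + 0.7414i
Iter 1: z = -1.2200 + 0.7414i, |z|^2 = 2.0381
Iter 2: z = -0.2813 + -1.0677i, |z|^2 = 1.2190
Iter 3: z = -2.2808 + 1.3421i, |z|^2 = 7.0031
Escaped at iteration 3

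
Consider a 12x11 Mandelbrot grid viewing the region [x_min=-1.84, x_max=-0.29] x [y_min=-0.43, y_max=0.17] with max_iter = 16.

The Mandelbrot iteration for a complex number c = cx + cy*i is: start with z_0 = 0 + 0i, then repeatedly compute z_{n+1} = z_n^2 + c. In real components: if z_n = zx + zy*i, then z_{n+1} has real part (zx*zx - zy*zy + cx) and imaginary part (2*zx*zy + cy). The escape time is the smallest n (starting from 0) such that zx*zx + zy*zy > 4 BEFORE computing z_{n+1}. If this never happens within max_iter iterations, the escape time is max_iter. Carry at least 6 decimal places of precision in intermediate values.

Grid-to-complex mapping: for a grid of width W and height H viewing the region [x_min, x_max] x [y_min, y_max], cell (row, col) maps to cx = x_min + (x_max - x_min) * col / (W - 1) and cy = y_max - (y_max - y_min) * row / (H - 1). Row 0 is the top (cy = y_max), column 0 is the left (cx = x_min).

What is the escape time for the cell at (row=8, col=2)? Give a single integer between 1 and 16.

z_0 = 0 + 0i, c = -1.5582 + -0.3100i
Iter 1: z = -1.5582 + -0.3100i, |z|^2 = 2.5240
Iter 2: z = 0.7736 + 0.6561i, |z|^2 = 1.0290
Iter 3: z = -1.3901 + 0.7051i, |z|^2 = 2.4295
Iter 4: z = -0.1231 + -2.2704i, |z|^2 = 5.1699
Escaped at iteration 4

Answer: 4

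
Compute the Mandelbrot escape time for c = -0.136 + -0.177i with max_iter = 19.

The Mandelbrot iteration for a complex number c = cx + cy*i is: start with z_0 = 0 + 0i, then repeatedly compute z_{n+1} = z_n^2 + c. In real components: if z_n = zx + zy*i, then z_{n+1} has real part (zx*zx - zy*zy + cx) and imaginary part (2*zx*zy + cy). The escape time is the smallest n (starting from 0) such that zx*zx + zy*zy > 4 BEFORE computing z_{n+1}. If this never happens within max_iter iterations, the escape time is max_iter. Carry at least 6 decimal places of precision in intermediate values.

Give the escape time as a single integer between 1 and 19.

z_0 = 0 + 0i, c = -0.1360 + -0.1770i
Iter 1: z = -0.1360 + -0.1770i, |z|^2 = 0.0498
Iter 2: z = -0.1488 + -0.1289i, |z|^2 = 0.0388
Iter 3: z = -0.1305 + -0.1386i, |z|^2 = 0.0362
Iter 4: z = -0.1382 + -0.1408i, |z|^2 = 0.0389
Iter 5: z = -0.1367 + -0.1381i, |z|^2 = 0.0378
Iter 6: z = -0.1364 + -0.1392i, |z|^2 = 0.0380
Iter 7: z = -0.1368 + -0.1390i, |z|^2 = 0.0380
Iter 8: z = -0.1366 + -0.1390i, |z|^2 = 0.0380
Iter 9: z = -0.1366 + -0.1390i, |z|^2 = 0.0380
Iter 10: z = -0.1367 + -0.1390i, |z|^2 = 0.0380
Iter 11: z = -0.1366 + -0.1390i, |z|^2 = 0.0380
Iter 12: z = -0.1367 + -0.1390i, |z|^2 = 0.0380
Iter 13: z = -0.1367 + -0.1390i, |z|^2 = 0.0380
Iter 14: z = -0.1367 + -0.1390i, |z|^2 = 0.0380
Iter 15: z = -0.1367 + -0.1390i, |z|^2 = 0.0380
Iter 16: z = -0.1367 + -0.1390i, |z|^2 = 0.0380
Iter 17: z = -0.1367 + -0.1390i, |z|^2 = 0.0380
Iter 18: z = -0.1367 + -0.1390i, |z|^2 = 0.0380

Answer: 19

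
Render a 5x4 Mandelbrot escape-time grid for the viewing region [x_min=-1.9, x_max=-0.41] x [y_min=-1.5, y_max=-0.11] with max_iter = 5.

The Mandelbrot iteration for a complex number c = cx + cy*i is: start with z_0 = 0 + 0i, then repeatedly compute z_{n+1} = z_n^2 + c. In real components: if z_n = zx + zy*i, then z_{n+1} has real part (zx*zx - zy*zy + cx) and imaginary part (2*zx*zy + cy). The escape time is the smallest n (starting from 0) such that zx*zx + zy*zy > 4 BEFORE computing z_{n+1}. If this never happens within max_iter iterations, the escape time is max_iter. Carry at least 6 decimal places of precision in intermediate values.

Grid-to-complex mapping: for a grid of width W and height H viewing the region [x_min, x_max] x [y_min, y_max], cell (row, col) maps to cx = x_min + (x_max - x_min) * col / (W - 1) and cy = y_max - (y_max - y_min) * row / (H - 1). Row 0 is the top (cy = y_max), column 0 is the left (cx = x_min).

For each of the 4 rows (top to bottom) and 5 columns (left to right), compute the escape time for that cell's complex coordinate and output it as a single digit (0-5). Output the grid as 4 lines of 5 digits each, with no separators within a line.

(row=0, col=0): c = -1.9000 + -0.1100i → escape time 4
(row=0, col=1): c = -1.5275 + -0.1100i → escape time 5
(row=0, col=2): c = -1.1550 + -0.1100i → escape time 5
(row=0, col=3): c = -0.7825 + -0.1100i → escape time 5
(row=0, col=4): c = -0.4100 + -0.1100i → escape time 5
(row=1, col=0): c = -1.9000 + -0.5733i → escape time 2
(row=1, col=1): c = -1.5275 + -0.5733i → escape time 3
(row=1, col=2): c = -1.1550 + -0.5733i → escape time 4
(row=1, col=3): c = -0.7825 + -0.5733i → escape time 5
(row=1, col=4): c = -0.4100 + -0.5733i → escape time 5
(row=2, col=0): c = -1.9000 + -1.0367i → escape time 1
(row=2, col=1): c = -1.5275 + -1.0367i → escape time 2
(row=2, col=2): c = -1.1550 + -1.0367i → escape time 3
(row=2, col=3): c = -0.7825 + -1.0367i → escape time 3
(row=2, col=4): c = -0.4100 + -1.0367i → escape time 4
(row=3, col=0): c = -1.9000 + -1.5000i → escape time 1
(row=3, col=1): c = -1.5275 + -1.5000i → escape time 1
(row=3, col=2): c = -1.1550 + -1.5000i → escape time 2
(row=3, col=3): c = -0.7825 + -1.5000i → escape time 2
(row=3, col=4): c = -0.4100 + -1.5000i → escape time 2

Answer: 45555
23455
12334
11222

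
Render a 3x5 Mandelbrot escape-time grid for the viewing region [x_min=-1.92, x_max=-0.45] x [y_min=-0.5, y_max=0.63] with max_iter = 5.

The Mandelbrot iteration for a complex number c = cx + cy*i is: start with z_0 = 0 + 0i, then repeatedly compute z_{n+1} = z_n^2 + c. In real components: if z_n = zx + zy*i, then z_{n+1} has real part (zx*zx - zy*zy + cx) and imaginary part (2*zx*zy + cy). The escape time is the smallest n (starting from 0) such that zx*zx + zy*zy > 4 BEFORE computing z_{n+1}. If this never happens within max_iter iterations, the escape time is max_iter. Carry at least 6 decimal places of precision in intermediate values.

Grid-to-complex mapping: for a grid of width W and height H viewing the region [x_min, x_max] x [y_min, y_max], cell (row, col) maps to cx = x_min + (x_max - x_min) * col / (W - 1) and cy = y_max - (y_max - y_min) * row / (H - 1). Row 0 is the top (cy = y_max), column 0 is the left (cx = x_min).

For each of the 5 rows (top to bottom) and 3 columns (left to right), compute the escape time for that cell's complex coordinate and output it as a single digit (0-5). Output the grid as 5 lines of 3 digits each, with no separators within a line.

(row=0, col=0): c = -1.9200 + 0.6300i → escape time 1
(row=0, col=1): c = -1.1850 + 0.6300i → escape time 3
(row=0, col=2): c = -0.4500 + 0.6300i → escape time 5
(row=1, col=0): c = -1.9200 + 0.3475i → escape time 3
(row=1, col=1): c = -1.1850 + 0.3475i → escape time 5
(row=1, col=2): c = -0.4500 + 0.3475i → escape time 5
(row=2, col=0): c = -1.9200 + 0.0650i → escape time 5
(row=2, col=1): c = -1.1850 + 0.0650i → escape time 5
(row=2, col=2): c = -0.4500 + 0.0650i → escape time 5
(row=3, col=0): c = -1.9200 + -0.2175i → escape time 3
(row=3, col=1): c = -1.1850 + -0.2175i → escape time 5
(row=3, col=2): c = -0.4500 + -0.2175i → escape time 5
(row=4, col=0): c = -1.9200 + -0.5000i → escape time 2
(row=4, col=1): c = -1.1850 + -0.5000i → escape time 5
(row=4, col=2): c = -0.4500 + -0.5000i → escape time 5

Answer: 135
355
555
355
255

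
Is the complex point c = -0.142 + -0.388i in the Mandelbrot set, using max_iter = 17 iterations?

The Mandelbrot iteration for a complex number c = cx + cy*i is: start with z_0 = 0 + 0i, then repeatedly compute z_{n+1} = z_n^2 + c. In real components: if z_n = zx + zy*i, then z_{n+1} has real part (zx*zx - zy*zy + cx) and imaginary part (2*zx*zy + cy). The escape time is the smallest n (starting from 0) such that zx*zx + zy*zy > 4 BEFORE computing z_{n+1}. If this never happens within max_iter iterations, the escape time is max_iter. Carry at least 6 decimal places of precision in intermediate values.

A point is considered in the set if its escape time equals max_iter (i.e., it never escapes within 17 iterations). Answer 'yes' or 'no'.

z_0 = 0 + 0i, c = -0.1420 + -0.3880i
Iter 1: z = -0.1420 + -0.3880i, |z|^2 = 0.1707
Iter 2: z = -0.2724 + -0.2778i, |z|^2 = 0.1514
Iter 3: z = -0.1450 + -0.2367i, |z|^2 = 0.0770
Iter 4: z = -0.1770 + -0.3194i, |z|^2 = 0.1333
Iter 5: z = -0.2127 + -0.2749i, |z|^2 = 0.1208
Iter 6: z = -0.1724 + -0.2710i, |z|^2 = 0.1032
Iter 7: z = -0.1858 + -0.2946i, |z|^2 = 0.1213
Iter 8: z = -0.1943 + -0.2786i, |z|^2 = 0.1153
Iter 9: z = -0.1819 + -0.2798i, |z|^2 = 0.1113
Iter 10: z = -0.1872 + -0.2862i, |z|^2 = 0.1170
Iter 11: z = -0.1889 + -0.2808i, |z|^2 = 0.1145
Iter 12: z = -0.1852 + -0.2819i, |z|^2 = 0.1138
Iter 13: z = -0.1872 + -0.2836i, |z|^2 = 0.1155
Iter 14: z = -0.1874 + -0.2818i, |z|^2 = 0.1145
Iter 15: z = -0.1863 + -0.2824i, |z|^2 = 0.1144
Iter 16: z = -0.1870 + -0.2828i, |z|^2 = 0.1149
Did not escape in 17 iterations → in set

Answer: yes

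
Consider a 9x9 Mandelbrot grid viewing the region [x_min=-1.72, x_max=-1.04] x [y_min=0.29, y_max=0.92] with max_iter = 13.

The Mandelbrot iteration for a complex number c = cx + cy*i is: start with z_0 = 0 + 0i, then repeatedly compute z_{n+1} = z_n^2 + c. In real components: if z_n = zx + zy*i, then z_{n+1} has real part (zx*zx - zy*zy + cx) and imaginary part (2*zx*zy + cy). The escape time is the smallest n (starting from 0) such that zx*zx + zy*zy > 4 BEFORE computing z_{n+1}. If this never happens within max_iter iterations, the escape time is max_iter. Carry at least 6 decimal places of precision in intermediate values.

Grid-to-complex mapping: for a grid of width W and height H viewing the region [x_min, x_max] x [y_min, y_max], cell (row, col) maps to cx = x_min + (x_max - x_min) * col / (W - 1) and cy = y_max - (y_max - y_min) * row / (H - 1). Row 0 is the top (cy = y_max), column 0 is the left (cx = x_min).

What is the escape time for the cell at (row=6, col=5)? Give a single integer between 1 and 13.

z_0 = 0 + 0i, c = -1.2950 + 0.4475i
Iter 1: z = -1.2950 + 0.4475i, |z|^2 = 1.8773
Iter 2: z = 0.1818 + -0.7115i, |z|^2 = 0.5393
Iter 3: z = -1.7682 + 0.1888i, |z|^2 = 3.1623
Iter 4: z = 1.7960 + -0.2203i, |z|^2 = 3.2740
Iter 5: z = 1.8820 + -0.3438i, |z|^2 = 3.6601
Iter 6: z = 2.1286 + -0.8466i, |z|^2 = 5.2479
Escaped at iteration 6

Answer: 6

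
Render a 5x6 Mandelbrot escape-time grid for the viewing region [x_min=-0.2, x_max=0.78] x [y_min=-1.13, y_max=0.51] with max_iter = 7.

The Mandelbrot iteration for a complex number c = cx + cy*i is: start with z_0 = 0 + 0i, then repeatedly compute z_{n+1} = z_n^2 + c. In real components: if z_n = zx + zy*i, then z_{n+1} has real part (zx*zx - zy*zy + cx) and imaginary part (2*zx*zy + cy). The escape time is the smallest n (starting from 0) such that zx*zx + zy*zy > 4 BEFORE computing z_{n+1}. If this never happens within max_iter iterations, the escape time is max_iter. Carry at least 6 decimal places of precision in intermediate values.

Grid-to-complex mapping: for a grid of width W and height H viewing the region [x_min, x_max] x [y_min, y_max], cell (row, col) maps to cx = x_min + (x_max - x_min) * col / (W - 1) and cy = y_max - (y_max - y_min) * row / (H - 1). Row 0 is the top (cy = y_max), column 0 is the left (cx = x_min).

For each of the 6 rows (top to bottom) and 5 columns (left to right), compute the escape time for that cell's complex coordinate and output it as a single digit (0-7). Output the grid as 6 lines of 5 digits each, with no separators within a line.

Answer: 77743
77743
77743
77743
77532
64222

Derivation:
(row=0, col=0): c = -0.2000 + 0.5100i → escape time 7
(row=0, col=1): c = 0.0450 + 0.5100i → escape time 7
(row=0, col=2): c = 0.2900 + 0.5100i → escape time 7
(row=0, col=3): c = 0.5350 + 0.5100i → escape time 4
(row=0, col=4): c = 0.7800 + 0.5100i → escape time 3
(row=1, col=0): c = -0.2000 + 0.1820i → escape time 7
(row=1, col=1): c = 0.0450 + 0.1820i → escape time 7
(row=1, col=2): c = 0.2900 + 0.1820i → escape time 7
(row=1, col=3): c = 0.5350 + 0.1820i → escape time 4
(row=1, col=4): c = 0.7800 + 0.1820i → escape time 3
(row=2, col=0): c = -0.2000 + -0.1460i → escape time 7
(row=2, col=1): c = 0.0450 + -0.1460i → escape time 7
(row=2, col=2): c = 0.2900 + -0.1460i → escape time 7
(row=2, col=3): c = 0.5350 + -0.1460i → escape time 4
(row=2, col=4): c = 0.7800 + -0.1460i → escape time 3
(row=3, col=0): c = -0.2000 + -0.4740i → escape time 7
(row=3, col=1): c = 0.0450 + -0.4740i → escape time 7
(row=3, col=2): c = 0.2900 + -0.4740i → escape time 7
(row=3, col=3): c = 0.5350 + -0.4740i → escape time 4
(row=3, col=4): c = 0.7800 + -0.4740i → escape time 3
(row=4, col=0): c = -0.2000 + -0.8020i → escape time 7
(row=4, col=1): c = 0.0450 + -0.8020i → escape time 7
(row=4, col=2): c = 0.2900 + -0.8020i → escape time 5
(row=4, col=3): c = 0.5350 + -0.8020i → escape time 3
(row=4, col=4): c = 0.7800 + -0.8020i → escape time 2
(row=5, col=0): c = -0.2000 + -1.1300i → escape time 6
(row=5, col=1): c = 0.0450 + -1.1300i → escape time 4
(row=5, col=2): c = 0.2900 + -1.1300i → escape time 2
(row=5, col=3): c = 0.5350 + -1.1300i → escape time 2
(row=5, col=4): c = 0.7800 + -1.1300i → escape time 2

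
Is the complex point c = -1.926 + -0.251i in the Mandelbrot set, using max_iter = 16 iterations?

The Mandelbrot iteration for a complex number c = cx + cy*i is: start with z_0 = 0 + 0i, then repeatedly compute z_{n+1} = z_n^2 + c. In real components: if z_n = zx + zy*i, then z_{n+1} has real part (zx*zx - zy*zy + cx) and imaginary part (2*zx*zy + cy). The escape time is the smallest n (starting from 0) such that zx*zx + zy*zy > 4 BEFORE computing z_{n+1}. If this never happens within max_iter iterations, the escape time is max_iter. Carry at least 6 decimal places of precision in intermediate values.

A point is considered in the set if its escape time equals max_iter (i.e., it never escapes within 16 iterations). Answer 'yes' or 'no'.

z_0 = 0 + 0i, c = -1.9260 + -0.2510i
Iter 1: z = -1.9260 + -0.2510i, |z|^2 = 3.7725
Iter 2: z = 1.7205 + 0.7159i, |z|^2 = 3.4725
Iter 3: z = 0.5216 + 2.2122i, |z|^2 = 5.1659
Escaped at iteration 3

Answer: no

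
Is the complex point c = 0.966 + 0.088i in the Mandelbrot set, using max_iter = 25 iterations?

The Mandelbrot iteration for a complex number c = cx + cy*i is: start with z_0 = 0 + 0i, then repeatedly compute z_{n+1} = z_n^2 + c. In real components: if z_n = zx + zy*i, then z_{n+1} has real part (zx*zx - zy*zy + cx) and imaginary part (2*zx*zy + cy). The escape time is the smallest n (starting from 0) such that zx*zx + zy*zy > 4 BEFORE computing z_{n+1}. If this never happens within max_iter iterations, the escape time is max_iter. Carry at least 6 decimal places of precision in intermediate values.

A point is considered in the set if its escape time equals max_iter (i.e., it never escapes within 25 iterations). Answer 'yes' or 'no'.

Answer: no

Derivation:
z_0 = 0 + 0i, c = 0.9660 + 0.0880i
Iter 1: z = 0.9660 + 0.0880i, |z|^2 = 0.9409
Iter 2: z = 1.8914 + 0.2580i, |z|^2 = 3.6440
Iter 3: z = 4.4769 + 1.0640i, |z|^2 = 21.1745
Escaped at iteration 3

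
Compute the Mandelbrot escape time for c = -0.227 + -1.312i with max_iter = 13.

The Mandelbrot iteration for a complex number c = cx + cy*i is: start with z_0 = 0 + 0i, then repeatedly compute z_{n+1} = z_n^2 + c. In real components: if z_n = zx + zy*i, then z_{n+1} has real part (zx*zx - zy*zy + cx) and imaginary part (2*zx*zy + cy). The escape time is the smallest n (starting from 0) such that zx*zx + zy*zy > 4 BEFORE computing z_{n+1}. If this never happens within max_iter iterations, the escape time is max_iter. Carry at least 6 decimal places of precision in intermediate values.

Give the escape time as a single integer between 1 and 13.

z_0 = 0 + 0i, c = -0.2270 + -1.3120i
Iter 1: z = -0.2270 + -1.3120i, |z|^2 = 1.7729
Iter 2: z = -1.8968 + -0.7164i, |z|^2 = 4.1111
Escaped at iteration 2

Answer: 2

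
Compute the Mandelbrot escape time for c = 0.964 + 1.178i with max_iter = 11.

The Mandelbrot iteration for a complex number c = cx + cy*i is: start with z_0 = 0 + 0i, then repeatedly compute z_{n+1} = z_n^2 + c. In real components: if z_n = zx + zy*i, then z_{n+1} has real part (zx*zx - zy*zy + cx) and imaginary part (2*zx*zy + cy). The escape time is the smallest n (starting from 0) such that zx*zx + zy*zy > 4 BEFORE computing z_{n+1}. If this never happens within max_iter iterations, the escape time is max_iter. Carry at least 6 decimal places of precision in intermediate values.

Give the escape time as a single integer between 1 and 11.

Answer: 2

Derivation:
z_0 = 0 + 0i, c = 0.9640 + 1.1780i
Iter 1: z = 0.9640 + 1.1780i, |z|^2 = 2.3170
Iter 2: z = 0.5056 + 3.4492i, |z|^2 = 12.1525
Escaped at iteration 2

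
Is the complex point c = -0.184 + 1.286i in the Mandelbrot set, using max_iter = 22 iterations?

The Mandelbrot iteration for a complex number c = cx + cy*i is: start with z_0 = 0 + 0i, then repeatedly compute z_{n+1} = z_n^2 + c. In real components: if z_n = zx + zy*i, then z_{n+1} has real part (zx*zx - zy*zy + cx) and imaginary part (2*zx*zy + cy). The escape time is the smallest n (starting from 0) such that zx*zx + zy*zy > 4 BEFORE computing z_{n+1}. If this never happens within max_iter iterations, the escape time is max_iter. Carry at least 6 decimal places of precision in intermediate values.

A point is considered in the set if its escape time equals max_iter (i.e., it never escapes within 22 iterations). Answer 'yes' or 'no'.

Answer: no

Derivation:
z_0 = 0 + 0i, c = -0.1840 + 1.2860i
Iter 1: z = -0.1840 + 1.2860i, |z|^2 = 1.6877
Iter 2: z = -1.8039 + 0.8128i, |z|^2 = 3.9148
Iter 3: z = 2.4096 + -1.6463i, |z|^2 = 8.5167
Escaped at iteration 3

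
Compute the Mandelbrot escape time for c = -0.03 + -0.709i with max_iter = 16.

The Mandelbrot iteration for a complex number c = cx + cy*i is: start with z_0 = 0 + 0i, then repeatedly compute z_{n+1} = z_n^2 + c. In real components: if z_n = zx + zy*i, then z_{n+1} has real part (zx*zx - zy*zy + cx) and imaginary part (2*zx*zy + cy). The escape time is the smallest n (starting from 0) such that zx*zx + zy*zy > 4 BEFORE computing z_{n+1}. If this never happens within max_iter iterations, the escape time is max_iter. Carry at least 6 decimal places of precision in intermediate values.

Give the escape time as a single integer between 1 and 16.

Answer: 16

Derivation:
z_0 = 0 + 0i, c = -0.0300 + -0.7090i
Iter 1: z = -0.0300 + -0.7090i, |z|^2 = 0.5036
Iter 2: z = -0.5318 + -0.6665i, |z|^2 = 0.7270
Iter 3: z = -0.1914 + -0.0002i, |z|^2 = 0.0366
Iter 4: z = 0.0066 + -0.7089i, |z|^2 = 0.5026
Iter 5: z = -0.5325 + -0.7184i, |z|^2 = 0.7997
Iter 6: z = -0.2625 + 0.0561i, |z|^2 = 0.0721
Iter 7: z = 0.0357 + -0.7385i, |z|^2 = 0.5466
Iter 8: z = -0.5741 + -0.7618i, |z|^2 = 0.9099
Iter 9: z = -0.2808 + 0.1657i, |z|^2 = 0.1063
Iter 10: z = 0.0214 + -0.8020i, |z|^2 = 0.6437
Iter 11: z = -0.6728 + -0.7433i, |z|^2 = 1.0052
Iter 12: z = -0.1299 + 0.2912i, |z|^2 = 0.1017
Iter 13: z = -0.0979 + -0.7846i, |z|^2 = 0.6253
Iter 14: z = -0.6361 + -0.5553i, |z|^2 = 0.7130
Iter 15: z = 0.0662 + -0.0025i, |z|^2 = 0.0044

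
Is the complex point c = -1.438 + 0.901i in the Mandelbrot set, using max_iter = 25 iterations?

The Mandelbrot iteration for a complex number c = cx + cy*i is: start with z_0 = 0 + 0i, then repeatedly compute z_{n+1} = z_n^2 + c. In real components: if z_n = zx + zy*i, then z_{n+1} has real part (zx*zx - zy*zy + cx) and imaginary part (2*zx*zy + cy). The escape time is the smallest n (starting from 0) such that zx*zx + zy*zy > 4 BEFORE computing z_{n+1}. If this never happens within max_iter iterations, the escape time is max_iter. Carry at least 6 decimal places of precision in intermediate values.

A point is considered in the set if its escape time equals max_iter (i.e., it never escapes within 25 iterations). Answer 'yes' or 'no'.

Answer: no

Derivation:
z_0 = 0 + 0i, c = -1.4380 + 0.9010i
Iter 1: z = -1.4380 + 0.9010i, |z|^2 = 2.8796
Iter 2: z = -0.1820 + -1.6903i, |z|^2 = 2.8901
Iter 3: z = -4.2619 + 1.5161i, |z|^2 = 20.4626
Escaped at iteration 3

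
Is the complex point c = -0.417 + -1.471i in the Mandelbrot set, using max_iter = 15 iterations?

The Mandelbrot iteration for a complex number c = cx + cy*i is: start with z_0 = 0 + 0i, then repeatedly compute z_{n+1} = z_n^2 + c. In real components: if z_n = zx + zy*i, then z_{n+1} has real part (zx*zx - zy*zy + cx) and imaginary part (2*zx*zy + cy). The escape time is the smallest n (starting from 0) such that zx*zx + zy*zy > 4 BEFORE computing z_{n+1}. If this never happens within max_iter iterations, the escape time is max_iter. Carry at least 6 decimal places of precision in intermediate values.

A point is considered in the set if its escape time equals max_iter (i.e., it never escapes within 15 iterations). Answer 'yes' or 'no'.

Answer: no

Derivation:
z_0 = 0 + 0i, c = -0.4170 + -1.4710i
Iter 1: z = -0.4170 + -1.4710i, |z|^2 = 2.3377
Iter 2: z = -2.4070 + -0.2442i, |z|^2 = 5.8530
Escaped at iteration 2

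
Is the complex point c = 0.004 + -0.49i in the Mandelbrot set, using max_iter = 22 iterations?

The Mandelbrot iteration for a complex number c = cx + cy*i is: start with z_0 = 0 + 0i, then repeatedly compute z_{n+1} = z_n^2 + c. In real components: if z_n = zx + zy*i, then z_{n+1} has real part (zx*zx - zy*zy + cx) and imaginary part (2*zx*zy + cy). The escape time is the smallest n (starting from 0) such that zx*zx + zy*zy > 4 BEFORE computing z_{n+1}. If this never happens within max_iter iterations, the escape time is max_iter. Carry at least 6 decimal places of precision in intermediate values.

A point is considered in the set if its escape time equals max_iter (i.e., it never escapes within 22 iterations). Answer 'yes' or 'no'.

z_0 = 0 + 0i, c = 0.0040 + -0.4900i
Iter 1: z = 0.0040 + -0.4900i, |z|^2 = 0.2401
Iter 2: z = -0.2361 + -0.4939i, |z|^2 = 0.2997
Iter 3: z = -0.1842 + -0.2568i, |z|^2 = 0.0999
Iter 4: z = -0.0280 + -0.3954i, |z|^2 = 0.1571
Iter 5: z = -0.1515 + -0.4679i, |z|^2 = 0.2419
Iter 6: z = -0.1919 + -0.3482i, |z|^2 = 0.1581
Iter 7: z = -0.0804 + -0.3563i, |z|^2 = 0.1334
Iter 8: z = -0.1165 + -0.4327i, |z|^2 = 0.2008
Iter 9: z = -0.1696 + -0.3892i, |z|^2 = 0.1802
Iter 10: z = -0.1187 + -0.3580i, |z|^2 = 0.1422
Iter 11: z = -0.1101 + -0.4050i, |z|^2 = 0.1762
Iter 12: z = -0.1479 + -0.4008i, |z|^2 = 0.1826
Iter 13: z = -0.1348 + -0.3714i, |z|^2 = 0.1561
Iter 14: z = -0.1158 + -0.3899i, |z|^2 = 0.1654
Iter 15: z = -0.1346 + -0.3997i, |z|^2 = 0.1779
Iter 16: z = -0.1377 + -0.3824i, |z|^2 = 0.1652
Iter 17: z = -0.1233 + -0.3847i, |z|^2 = 0.1632
Iter 18: z = -0.1288 + -0.3952i, |z|^2 = 0.1727
Iter 19: z = -0.1356 + -0.3882i, |z|^2 = 0.1691
Iter 20: z = -0.1283 + -0.3848i, |z|^2 = 0.1645
Iter 21: z = -0.1276 + -0.3913i, |z|^2 = 0.1694
Did not escape in 22 iterations → in set

Answer: yes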